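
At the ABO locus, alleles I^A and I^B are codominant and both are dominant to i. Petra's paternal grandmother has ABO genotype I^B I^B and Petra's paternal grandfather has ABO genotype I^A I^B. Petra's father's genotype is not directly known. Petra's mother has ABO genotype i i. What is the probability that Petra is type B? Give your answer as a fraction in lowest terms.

3/4

Petra's father's ABO genotype from I^B I^B × I^A I^B: 1/2 I^A I^B, 1/2 I^B I^B.
Crossing each possibility with the mother i i and summing P(type B): 1/2·1/2 + 1/2·1 = 3/4.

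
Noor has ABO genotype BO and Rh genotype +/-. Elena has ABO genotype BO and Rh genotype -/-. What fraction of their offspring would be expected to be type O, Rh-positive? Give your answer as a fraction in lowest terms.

1/8

ABO cross BO × BO → offspring phenotypes: 1/4 O, 3/4 B.
Rh cross +/- × -/- → 1/2 Rh+, 1/2 Rh-.
Independent loci: P(type O, Rh-positive) = 1/4 × 1/2 = 1/8.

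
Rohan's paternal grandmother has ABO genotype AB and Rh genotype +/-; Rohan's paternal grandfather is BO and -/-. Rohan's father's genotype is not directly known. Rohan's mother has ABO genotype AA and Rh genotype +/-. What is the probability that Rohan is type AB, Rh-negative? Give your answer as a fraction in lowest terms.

3/16

Rohan's father's ABO genotype from AB × BO: 1/4 AB, 1/4 AO, 1/4 BB, 1/4 BO.
Crossing each possibility with the mother AA and summing P(type AB): 1/4·1/2 + 1/4·0 + 1/4·1 + 1/4·1/2 = 1/2.
Similarly for Rh via the father's Rh distribution: P(Rh-) = 3/8.
Independent loci: 1/2 × 3/8 = 3/16.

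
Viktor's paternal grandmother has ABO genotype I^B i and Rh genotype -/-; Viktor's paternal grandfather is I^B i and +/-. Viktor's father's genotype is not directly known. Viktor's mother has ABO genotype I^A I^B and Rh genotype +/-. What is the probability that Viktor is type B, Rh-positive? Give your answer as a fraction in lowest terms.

5/16

Viktor's father's ABO genotype from I^B i × I^B i: 1/4 I^B I^B, 1/2 I^B i, 1/4 i i.
Crossing each possibility with the mother I^A I^B and summing P(type B): 1/4·1/2 + 1/2·1/2 + 1/4·1/2 = 1/2.
Similarly for Rh via the father's Rh distribution: P(Rh+) = 5/8.
Independent loci: 1/2 × 5/8 = 5/16.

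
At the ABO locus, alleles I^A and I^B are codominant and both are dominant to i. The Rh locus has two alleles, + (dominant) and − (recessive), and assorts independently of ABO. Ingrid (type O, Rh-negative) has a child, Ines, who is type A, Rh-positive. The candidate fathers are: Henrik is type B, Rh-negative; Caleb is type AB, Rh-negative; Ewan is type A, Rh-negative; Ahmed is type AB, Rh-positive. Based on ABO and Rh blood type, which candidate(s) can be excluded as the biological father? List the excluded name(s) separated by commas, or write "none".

Henrik, Caleb, Ewan

A candidate is excluded only if no genotype consistent with his phenotype could produce a type A, Rh-positive child with a type O, Rh-negative mother.
Henrik (type B, Rh-): no genotype consistent with that phenotype can produce a type-A Rh+ child with a type-O mother.
Caleb (type AB, Rh-): no genotype consistent with that phenotype can produce a type-A Rh+ child with a type-O mother.
Ewan (type A, Rh-): no genotype consistent with that phenotype can produce a type-A Rh+ child with a type-O mother.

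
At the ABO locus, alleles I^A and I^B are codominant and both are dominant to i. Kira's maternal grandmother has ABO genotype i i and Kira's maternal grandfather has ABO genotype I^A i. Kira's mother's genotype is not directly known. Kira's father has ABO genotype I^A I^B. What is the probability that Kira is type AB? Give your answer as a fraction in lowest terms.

1/8

Kira's mother's ABO genotype from i i × I^A i: 1/2 I^A i, 1/2 i i.
Crossing each possibility with the father I^A I^B and summing P(type AB): 1/2·1/4 + 1/2·0 = 1/8.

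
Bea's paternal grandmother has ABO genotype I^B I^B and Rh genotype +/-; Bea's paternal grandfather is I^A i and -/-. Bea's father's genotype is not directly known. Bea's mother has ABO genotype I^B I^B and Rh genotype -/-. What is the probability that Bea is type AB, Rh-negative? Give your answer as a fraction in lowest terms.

3/16

Bea's father's ABO genotype from I^B I^B × I^A i: 1/2 I^A I^B, 1/2 I^B i.
Crossing each possibility with the mother I^B I^B and summing P(type AB): 1/2·1/2 + 1/2·0 = 1/4.
Similarly for Rh via the father's Rh distribution: P(Rh-) = 3/4.
Independent loci: 1/4 × 3/4 = 3/16.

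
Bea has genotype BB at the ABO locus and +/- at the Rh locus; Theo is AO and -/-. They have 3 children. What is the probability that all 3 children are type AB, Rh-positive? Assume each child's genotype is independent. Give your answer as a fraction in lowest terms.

ABO cross BB × AO → 1/2 B, 1/2 AB.
Rh cross +/- × -/- → 1/2 Rh+, 1/2 Rh-; so P(type AB, Rh-positive) = 1/2 × 1/2 = 1/4 per child.
All 3 independent: (1/4)^3 = 1/64.

1/64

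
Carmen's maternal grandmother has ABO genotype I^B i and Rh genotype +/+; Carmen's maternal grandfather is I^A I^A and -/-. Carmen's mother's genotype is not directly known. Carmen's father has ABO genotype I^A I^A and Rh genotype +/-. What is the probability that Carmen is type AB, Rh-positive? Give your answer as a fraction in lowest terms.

Carmen's mother's ABO genotype from I^B i × I^A I^A: 1/2 I^A I^B, 1/2 I^A i.
Crossing each possibility with the father I^A I^A and summing P(type AB): 1/2·1/2 + 1/2·0 = 1/4.
Similarly for Rh via the mother's Rh distribution: P(Rh+) = 3/4.
Independent loci: 1/4 × 3/4 = 3/16.

3/16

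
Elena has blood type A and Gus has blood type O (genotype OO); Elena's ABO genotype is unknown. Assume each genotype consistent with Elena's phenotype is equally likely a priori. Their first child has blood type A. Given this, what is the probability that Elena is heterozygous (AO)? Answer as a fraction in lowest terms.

Possible genotypes: Elena ∈ {AA, AO}; Gus ∈ {OO}.
Weight each parental genotype pair by prior × P(type-A child):
  AA × OO: posterior weight 2/3.
  AO × OO: posterior weight 1/3.
Sum the posterior weight over pairs where Elena is AO: 1/3.

1/3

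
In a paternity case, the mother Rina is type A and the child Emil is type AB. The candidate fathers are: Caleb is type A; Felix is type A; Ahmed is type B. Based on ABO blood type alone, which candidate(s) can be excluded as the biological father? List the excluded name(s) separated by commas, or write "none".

Caleb, Felix

A candidate is excluded only if no genotype consistent with his phenotype could produce a type AB child with a type A mother.
Caleb (type A): no genotype consistent with that phenotype can produce a type-AB child with a type-A mother.
Felix (type A): no genotype consistent with that phenotype can produce a type-AB child with a type-A mother.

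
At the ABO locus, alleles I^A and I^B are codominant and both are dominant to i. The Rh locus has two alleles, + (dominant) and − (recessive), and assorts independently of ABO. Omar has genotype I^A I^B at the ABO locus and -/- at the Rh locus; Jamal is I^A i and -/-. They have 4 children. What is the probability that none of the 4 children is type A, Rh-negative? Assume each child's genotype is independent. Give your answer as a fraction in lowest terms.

1/16

ABO cross I^A I^B × I^A i → 1/2 A, 1/4 B, 1/4 AB.
Rh cross -/- × -/- → 1 Rh-; so P(type A, Rh-negative) = 1/2 × 1 = 1/2 per child.
P(not type A, Rh-negative) = 1/2 for one child; (1/2)^4 = 1/16.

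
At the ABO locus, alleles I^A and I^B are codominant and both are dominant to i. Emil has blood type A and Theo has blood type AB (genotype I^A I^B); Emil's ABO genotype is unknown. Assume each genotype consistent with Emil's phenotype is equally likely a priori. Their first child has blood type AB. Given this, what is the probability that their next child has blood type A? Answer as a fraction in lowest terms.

1/2

Possible genotypes: Emil ∈ {I^A I^A, I^A i}; Theo ∈ {I^A I^B}.
Weight each parental genotype pair by prior × P(type-AB child):
  I^A I^A × I^A I^B: posterior weight 2/3; P(next child type A) = 1/2.
  I^A i × I^A I^B: posterior weight 1/3; P(next child type A) = 1/2.
Weighted sum = 1/2.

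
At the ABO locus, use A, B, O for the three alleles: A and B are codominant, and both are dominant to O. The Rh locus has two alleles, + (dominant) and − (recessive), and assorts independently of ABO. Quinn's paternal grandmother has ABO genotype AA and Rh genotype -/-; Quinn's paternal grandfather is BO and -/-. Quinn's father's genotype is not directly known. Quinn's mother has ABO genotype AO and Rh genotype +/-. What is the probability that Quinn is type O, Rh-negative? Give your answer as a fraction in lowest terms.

Quinn's father's ABO genotype from AA × BO: 1/2 AB, 1/2 AO.
Crossing each possibility with the mother AO and summing P(type O): 1/2·0 + 1/2·1/4 = 1/8.
Similarly for Rh via the father's Rh distribution: P(Rh-) = 1/2.
Independent loci: 1/8 × 1/2 = 1/16.

1/16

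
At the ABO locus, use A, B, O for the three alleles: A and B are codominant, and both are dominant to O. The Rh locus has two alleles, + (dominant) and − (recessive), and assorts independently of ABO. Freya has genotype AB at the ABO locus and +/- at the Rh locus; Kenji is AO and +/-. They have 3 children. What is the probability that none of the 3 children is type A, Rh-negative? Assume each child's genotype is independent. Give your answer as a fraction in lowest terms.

343/512

ABO cross AB × AO → 1/2 A, 1/4 B, 1/4 AB.
Rh cross +/- × +/- → 3/4 Rh+, 1/4 Rh-; so P(type A, Rh-negative) = 1/2 × 1/4 = 1/8 per child.
P(not type A, Rh-negative) = 7/8 for one child; (7/8)^3 = 343/512.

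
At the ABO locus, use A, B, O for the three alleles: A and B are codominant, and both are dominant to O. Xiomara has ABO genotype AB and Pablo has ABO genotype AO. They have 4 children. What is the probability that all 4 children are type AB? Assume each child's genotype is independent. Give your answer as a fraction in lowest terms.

ABO cross AB × AO → 1/2 A, 1/4 B, 1/4 AB.
So P(type AB) = 1/4 per child.
All 4 independent: (1/4)^4 = 1/256.

1/256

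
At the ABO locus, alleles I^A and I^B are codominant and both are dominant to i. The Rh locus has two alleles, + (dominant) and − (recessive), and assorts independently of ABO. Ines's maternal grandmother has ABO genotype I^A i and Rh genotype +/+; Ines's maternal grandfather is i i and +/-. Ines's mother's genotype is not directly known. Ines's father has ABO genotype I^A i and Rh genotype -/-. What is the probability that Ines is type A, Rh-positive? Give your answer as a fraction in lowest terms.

Ines's mother's ABO genotype from I^A i × i i: 1/2 I^A i, 1/2 i i.
Crossing each possibility with the father I^A i and summing P(type A): 1/2·3/4 + 1/2·1/2 = 5/8.
Similarly for Rh via the mother's Rh distribution: P(Rh+) = 3/4.
Independent loci: 5/8 × 3/4 = 15/32.

15/32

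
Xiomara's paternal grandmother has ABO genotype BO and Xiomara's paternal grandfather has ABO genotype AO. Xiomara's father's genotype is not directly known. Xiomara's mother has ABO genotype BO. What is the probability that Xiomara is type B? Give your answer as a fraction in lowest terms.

Xiomara's father's ABO genotype from BO × AO: 1/4 AB, 1/4 AO, 1/4 BO, 1/4 OO.
Crossing each possibility with the mother BO and summing P(type B): 1/4·1/2 + 1/4·1/4 + 1/4·3/4 + 1/4·1/2 = 1/2.

1/2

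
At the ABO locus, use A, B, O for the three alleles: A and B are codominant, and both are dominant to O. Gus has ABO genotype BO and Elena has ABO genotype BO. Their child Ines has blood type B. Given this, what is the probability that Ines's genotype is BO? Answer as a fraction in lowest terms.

2/3

Cross BO × BO → 1/4 BB, 1/2 BO, 1/4 OO.
Type-B genotypes among offspring: BB (1/4), BO (1/2); total 3/4.
P(BO | type B) = (1/2) / (3/4) = 2/3.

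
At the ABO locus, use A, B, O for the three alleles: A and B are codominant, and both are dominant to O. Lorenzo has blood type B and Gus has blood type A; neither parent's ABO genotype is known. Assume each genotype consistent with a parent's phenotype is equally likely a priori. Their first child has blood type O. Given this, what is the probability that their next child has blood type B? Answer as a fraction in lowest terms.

1/4

Possible genotypes: Lorenzo ∈ {BB, BO}; Gus ∈ {AA, AO}.
Weight each parental genotype pair by prior × P(type-O child):
  BO × AO: posterior weight 1; P(next child type B) = 1/4.
Weighted sum = 1/4.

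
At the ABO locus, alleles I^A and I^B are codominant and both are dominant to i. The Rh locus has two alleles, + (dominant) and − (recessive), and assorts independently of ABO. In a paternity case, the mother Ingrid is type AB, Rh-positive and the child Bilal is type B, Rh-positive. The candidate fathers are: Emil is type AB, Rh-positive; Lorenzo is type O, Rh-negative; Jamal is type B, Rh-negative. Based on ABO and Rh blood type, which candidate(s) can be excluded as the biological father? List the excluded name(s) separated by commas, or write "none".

A candidate is excluded only if no genotype consistent with his phenotype could produce a type B, Rh-positive child with a type AB, Rh-positive mother.
Every candidate has at least one consistent genotype combination, so none can be excluded.

none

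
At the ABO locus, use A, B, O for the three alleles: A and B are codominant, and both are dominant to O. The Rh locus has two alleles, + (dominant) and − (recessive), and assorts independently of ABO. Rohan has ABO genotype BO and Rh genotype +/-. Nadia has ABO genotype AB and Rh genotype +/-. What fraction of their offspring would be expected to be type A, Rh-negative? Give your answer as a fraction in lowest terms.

1/16

ABO cross BO × AB → offspring phenotypes: 1/4 A, 1/2 B, 1/4 AB.
Rh cross +/- × +/- → 3/4 Rh+, 1/4 Rh-.
Independent loci: P(type A, Rh-negative) = 1/4 × 1/4 = 1/16.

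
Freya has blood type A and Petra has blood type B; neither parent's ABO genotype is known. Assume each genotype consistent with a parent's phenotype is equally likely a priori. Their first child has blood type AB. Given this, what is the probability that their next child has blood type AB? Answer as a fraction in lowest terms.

Possible genotypes: Freya ∈ {I^A I^A, I^A i}; Petra ∈ {I^B I^B, I^B i}.
Weight each parental genotype pair by prior × P(type-AB child):
  I^A I^A × I^B I^B: posterior weight 4/9; P(next child type AB) = 1.
  I^A I^A × I^B i: posterior weight 2/9; P(next child type AB) = 1/2.
  I^A i × I^B I^B: posterior weight 2/9; P(next child type AB) = 1/2.
  I^A i × I^B i: posterior weight 1/9; P(next child type AB) = 1/4.
Weighted sum = 25/36.

25/36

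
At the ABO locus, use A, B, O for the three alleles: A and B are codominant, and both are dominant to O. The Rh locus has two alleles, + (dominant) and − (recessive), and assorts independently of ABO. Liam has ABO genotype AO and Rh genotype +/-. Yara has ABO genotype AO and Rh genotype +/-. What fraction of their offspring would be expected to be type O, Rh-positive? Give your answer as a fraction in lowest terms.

ABO cross AO × AO → offspring phenotypes: 1/4 O, 3/4 A.
Rh cross +/- × +/- → 3/4 Rh+, 1/4 Rh-.
Independent loci: P(type O, Rh-positive) = 1/4 × 3/4 = 3/16.

3/16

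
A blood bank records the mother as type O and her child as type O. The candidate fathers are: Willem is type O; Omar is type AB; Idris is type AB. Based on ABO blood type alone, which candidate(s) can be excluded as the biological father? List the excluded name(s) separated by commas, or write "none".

A candidate is excluded only if no genotype consistent with his phenotype could produce a type O child with a type O mother.
Omar (type AB): no genotype consistent with that phenotype can produce a type-O child with a type-O mother.
Idris (type AB): no genotype consistent with that phenotype can produce a type-O child with a type-O mother.

Omar, Idris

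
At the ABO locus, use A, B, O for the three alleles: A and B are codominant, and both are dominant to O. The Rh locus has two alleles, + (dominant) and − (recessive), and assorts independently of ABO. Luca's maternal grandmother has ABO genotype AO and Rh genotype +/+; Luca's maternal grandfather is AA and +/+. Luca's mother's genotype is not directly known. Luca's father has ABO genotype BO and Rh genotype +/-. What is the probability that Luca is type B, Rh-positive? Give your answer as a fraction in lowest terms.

1/8

Luca's mother's ABO genotype from AO × AA: 1/2 AA, 1/2 AO.
Crossing each possibility with the father BO and summing P(type B): 1/2·0 + 1/2·1/4 = 1/8.
Similarly for Rh via the mother's Rh distribution: P(Rh+) = 1.
Independent loci: 1/8 × 1 = 1/8.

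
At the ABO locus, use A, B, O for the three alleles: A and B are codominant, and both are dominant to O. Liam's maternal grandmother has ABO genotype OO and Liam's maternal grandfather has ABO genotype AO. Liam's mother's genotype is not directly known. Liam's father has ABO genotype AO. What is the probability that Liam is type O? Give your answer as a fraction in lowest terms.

Liam's mother's ABO genotype from OO × AO: 1/2 AO, 1/2 OO.
Crossing each possibility with the father AO and summing P(type O): 1/2·1/4 + 1/2·1/2 = 3/8.

3/8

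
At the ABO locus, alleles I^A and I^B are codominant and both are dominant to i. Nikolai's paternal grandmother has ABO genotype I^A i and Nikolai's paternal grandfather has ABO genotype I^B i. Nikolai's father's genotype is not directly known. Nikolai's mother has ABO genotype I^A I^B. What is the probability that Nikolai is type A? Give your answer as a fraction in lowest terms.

Nikolai's father's ABO genotype from I^A i × I^B i: 1/4 I^A I^B, 1/4 I^A i, 1/4 I^B i, 1/4 i i.
Crossing each possibility with the mother I^A I^B and summing P(type A): 1/4·1/4 + 1/4·1/2 + 1/4·1/4 + 1/4·1/2 = 3/8.

3/8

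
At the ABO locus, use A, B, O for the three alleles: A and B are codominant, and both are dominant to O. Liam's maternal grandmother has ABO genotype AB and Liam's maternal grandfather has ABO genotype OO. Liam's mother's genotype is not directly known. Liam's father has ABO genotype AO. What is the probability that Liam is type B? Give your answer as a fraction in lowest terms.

Liam's mother's ABO genotype from AB × OO: 1/2 AO, 1/2 BO.
Crossing each possibility with the father AO and summing P(type B): 1/2·0 + 1/2·1/4 = 1/8.

1/8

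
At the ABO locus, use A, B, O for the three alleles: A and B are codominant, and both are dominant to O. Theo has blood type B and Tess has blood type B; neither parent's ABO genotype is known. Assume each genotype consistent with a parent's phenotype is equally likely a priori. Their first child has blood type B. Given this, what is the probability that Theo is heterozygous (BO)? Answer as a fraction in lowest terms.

Possible genotypes: Theo ∈ {BB, BO}; Tess ∈ {BB, BO}.
Weight each parental genotype pair by prior × P(type-B child):
  BB × BB: posterior weight 4/15.
  BB × BO: posterior weight 4/15.
  BO × BB: posterior weight 4/15.
  BO × BO: posterior weight 1/5.
Sum the posterior weight over pairs where Theo is BO: 7/15.

7/15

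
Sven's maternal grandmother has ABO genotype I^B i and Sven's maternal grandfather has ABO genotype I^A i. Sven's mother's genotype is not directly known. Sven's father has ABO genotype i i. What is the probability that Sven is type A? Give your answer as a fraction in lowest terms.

1/4

Sven's mother's ABO genotype from I^B i × I^A i: 1/4 I^A I^B, 1/4 I^A i, 1/4 I^B i, 1/4 i i.
Crossing each possibility with the father i i and summing P(type A): 1/4·1/2 + 1/4·1/2 + 1/4·0 + 1/4·0 = 1/4.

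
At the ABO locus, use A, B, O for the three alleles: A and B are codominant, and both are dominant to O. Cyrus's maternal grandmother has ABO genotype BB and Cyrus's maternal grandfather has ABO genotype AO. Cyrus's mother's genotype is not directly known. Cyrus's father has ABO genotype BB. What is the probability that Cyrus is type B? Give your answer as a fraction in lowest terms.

Cyrus's mother's ABO genotype from BB × AO: 1/2 AB, 1/2 BO.
Crossing each possibility with the father BB and summing P(type B): 1/2·1/2 + 1/2·1 = 3/4.

3/4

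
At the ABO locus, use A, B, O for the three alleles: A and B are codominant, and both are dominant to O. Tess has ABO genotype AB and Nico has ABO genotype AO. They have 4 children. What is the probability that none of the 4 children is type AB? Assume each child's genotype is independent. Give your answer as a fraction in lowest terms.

81/256

ABO cross AB × AO → 1/2 A, 1/4 B, 1/4 AB.
So P(type AB) = 1/4 per child.
P(not type AB) = 3/4 for one child; (3/4)^4 = 81/256.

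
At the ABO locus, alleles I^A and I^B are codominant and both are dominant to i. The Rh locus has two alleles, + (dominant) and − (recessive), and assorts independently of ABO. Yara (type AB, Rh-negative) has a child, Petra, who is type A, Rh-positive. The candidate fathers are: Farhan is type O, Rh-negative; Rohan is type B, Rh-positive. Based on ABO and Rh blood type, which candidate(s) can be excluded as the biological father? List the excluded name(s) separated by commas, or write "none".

A candidate is excluded only if no genotype consistent with his phenotype could produce a type A, Rh-positive child with a type AB, Rh-negative mother.
Farhan (type O, Rh-): no genotype consistent with that phenotype can produce a type-A Rh+ child with a type-AB mother.

Farhan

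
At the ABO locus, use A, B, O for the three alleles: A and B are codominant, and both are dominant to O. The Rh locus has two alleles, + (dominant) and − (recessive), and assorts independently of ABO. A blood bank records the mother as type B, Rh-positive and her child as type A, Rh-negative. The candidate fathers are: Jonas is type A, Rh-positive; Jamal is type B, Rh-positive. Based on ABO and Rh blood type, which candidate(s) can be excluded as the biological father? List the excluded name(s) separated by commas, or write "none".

Jamal

A candidate is excluded only if no genotype consistent with his phenotype could produce a type A, Rh-negative child with a type B, Rh-positive mother.
Jamal (type B, Rh+): no genotype consistent with that phenotype can produce a type-A Rh- child with a type-B mother.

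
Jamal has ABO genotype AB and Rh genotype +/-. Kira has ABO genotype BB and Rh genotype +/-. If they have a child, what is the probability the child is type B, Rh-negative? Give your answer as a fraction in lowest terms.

ABO cross AB × BB → offspring phenotypes: 1/2 B, 1/2 AB.
Rh cross +/- × +/- → 3/4 Rh+, 1/4 Rh-.
Independent loci: P(type B, Rh-negative) = 1/2 × 1/4 = 1/8.

1/8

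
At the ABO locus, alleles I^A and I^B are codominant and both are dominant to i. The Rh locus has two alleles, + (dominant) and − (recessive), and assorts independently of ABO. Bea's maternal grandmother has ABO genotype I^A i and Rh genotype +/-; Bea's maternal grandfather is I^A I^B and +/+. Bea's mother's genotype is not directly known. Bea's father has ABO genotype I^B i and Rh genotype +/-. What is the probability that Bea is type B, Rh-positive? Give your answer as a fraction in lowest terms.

21/64

Bea's mother's ABO genotype from I^A i × I^A I^B: 1/4 I^A I^A, 1/4 I^A I^B, 1/4 I^A i, 1/4 I^B i.
Crossing each possibility with the father I^B i and summing P(type B): 1/4·0 + 1/4·1/2 + 1/4·1/4 + 1/4·3/4 = 3/8.
Similarly for Rh via the mother's Rh distribution: P(Rh+) = 7/8.
Independent loci: 3/8 × 7/8 = 21/64.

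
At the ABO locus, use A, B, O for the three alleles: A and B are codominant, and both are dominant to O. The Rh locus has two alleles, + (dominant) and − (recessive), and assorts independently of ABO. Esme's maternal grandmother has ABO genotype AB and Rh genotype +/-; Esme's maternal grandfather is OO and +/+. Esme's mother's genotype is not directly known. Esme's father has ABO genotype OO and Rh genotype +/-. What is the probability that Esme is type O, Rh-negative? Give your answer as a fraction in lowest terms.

1/16

Esme's mother's ABO genotype from AB × OO: 1/2 AO, 1/2 BO.
Crossing each possibility with the father OO and summing P(type O): 1/2·1/2 + 1/2·1/2 = 1/2.
Similarly for Rh via the mother's Rh distribution: P(Rh-) = 1/8.
Independent loci: 1/2 × 1/8 = 1/16.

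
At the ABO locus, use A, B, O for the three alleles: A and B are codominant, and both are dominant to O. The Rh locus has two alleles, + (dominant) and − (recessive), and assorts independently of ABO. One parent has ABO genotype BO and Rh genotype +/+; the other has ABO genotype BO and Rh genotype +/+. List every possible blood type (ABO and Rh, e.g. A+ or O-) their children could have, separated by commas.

Gametes from BO × BO give offspring ABO genotypes BB, BO, OO, i.e. phenotypes O, B.
Rh cross +/+ × +/+ → phenotypes Rh+.
Combining independently: O+, B+.

O+, B+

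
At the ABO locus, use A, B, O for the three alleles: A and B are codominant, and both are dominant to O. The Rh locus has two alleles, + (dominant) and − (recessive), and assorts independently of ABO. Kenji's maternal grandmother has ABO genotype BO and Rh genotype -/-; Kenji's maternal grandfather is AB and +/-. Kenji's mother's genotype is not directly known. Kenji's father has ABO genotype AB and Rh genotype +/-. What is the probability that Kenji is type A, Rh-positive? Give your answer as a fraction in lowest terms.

Kenji's mother's ABO genotype from BO × AB: 1/4 AB, 1/4 AO, 1/4 BB, 1/4 BO.
Crossing each possibility with the father AB and summing P(type A): 1/4·1/4 + 1/4·1/2 + 1/4·0 + 1/4·1/4 = 1/4.
Similarly for Rh via the mother's Rh distribution: P(Rh+) = 5/8.
Independent loci: 1/4 × 5/8 = 5/32.

5/32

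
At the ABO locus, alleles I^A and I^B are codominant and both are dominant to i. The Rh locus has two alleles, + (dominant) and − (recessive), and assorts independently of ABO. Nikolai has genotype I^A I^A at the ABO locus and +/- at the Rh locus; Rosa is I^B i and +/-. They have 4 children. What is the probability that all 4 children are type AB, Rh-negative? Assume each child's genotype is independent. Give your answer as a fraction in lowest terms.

ABO cross I^A I^A × I^B i → 1/2 A, 1/2 AB.
Rh cross +/- × +/- → 3/4 Rh+, 1/4 Rh-; so P(type AB, Rh-negative) = 1/2 × 1/4 = 1/8 per child.
All 4 independent: (1/8)^4 = 1/4096.

1/4096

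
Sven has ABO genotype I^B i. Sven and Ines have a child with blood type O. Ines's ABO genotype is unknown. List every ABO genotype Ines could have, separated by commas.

For each candidate genotype of Ines, check whether crossing it with I^B i can produce every observed child phenotype.
  I^A I^A → possible child types {A, AB} ✗
  I^A I^B → possible child types {A, B, AB} ✗
  I^A i → possible child types {O, A, B, AB} ✓
  I^B I^B → possible child types {B} ✗
  I^B i → possible child types {O, B} ✓
  i i → possible child types {O, B} ✓

I^A i, I^B i, i i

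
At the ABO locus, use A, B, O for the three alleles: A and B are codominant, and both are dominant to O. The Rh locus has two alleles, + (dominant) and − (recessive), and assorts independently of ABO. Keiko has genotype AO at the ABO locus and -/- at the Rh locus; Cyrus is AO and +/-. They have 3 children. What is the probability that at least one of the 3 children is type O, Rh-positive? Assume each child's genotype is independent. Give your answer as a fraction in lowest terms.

169/512

ABO cross AO × AO → 1/4 O, 3/4 A.
Rh cross -/- × +/- → 1/2 Rh+, 1/2 Rh-; so P(type O, Rh-positive) = 1/4 × 1/2 = 1/8 per child.
P(none) = (7/8)^3 = 343/512; P(at least one) = 1 − 343/512 = 169/512.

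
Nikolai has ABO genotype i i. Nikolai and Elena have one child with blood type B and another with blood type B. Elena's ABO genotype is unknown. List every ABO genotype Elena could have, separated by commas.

For each candidate genotype of Elena, check whether crossing it with i i can produce every observed child phenotype.
  I^A I^A → possible child types {A} ✗
  I^A I^B → possible child types {A, B} ✓
  I^A i → possible child types {O, A} ✗
  I^B I^B → possible child types {B} ✓
  I^B i → possible child types {O, B} ✓
  i i → possible child types {O} ✗

I^A I^B, I^B I^B, I^B i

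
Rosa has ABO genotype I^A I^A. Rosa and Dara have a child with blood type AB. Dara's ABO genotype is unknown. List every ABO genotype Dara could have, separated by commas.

I^A I^B, I^B I^B, I^B i

For each candidate genotype of Dara, check whether crossing it with I^A I^A can produce every observed child phenotype.
  I^A I^A → possible child types {A} ✗
  I^A I^B → possible child types {A, AB} ✓
  I^A i → possible child types {A} ✗
  I^B I^B → possible child types {AB} ✓
  I^B i → possible child types {A, AB} ✓
  i i → possible child types {A} ✗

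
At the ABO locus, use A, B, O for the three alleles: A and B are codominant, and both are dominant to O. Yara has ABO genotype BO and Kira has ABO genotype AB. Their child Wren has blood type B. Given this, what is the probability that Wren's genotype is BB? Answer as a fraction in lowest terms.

1/2

Cross BO × AB → 1/4 AB, 1/4 AO, 1/4 BB, 1/4 BO.
Type-B genotypes among offspring: BB (1/4), BO (1/4); total 1/2.
P(BB | type B) = (1/4) / (1/2) = 1/2.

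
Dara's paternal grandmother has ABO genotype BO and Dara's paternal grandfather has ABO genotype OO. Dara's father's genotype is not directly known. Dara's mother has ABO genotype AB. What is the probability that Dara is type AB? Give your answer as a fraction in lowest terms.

Dara's father's ABO genotype from BO × OO: 1/2 BO, 1/2 OO.
Crossing each possibility with the mother AB and summing P(type AB): 1/2·1/4 + 1/2·0 = 1/8.

1/8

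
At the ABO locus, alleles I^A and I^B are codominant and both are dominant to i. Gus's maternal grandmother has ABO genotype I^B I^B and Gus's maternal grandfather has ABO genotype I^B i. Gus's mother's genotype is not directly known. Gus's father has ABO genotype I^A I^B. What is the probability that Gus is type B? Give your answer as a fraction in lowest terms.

1/2

Gus's mother's ABO genotype from I^B I^B × I^B i: 1/2 I^B I^B, 1/2 I^B i.
Crossing each possibility with the father I^A I^B and summing P(type B): 1/2·1/2 + 1/2·1/2 = 1/2.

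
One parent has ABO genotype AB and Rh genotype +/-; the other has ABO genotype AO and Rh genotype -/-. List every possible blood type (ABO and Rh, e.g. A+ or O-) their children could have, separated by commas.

A+, A-, B+, B-, AB+, AB-

Gametes from AB × AO give offspring ABO genotypes AA, AB, AO, BO, i.e. phenotypes A, B, AB.
Rh cross +/- × -/- → phenotypes Rh+, Rh-.
Combining independently: A+, A-, B+, B-, AB+, AB-.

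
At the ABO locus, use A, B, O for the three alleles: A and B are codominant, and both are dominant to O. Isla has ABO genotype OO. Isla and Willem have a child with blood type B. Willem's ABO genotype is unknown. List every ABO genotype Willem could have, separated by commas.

For each candidate genotype of Willem, check whether crossing it with OO can produce every observed child phenotype.
  AA → possible child types {A} ✗
  AB → possible child types {A, B} ✓
  AO → possible child types {O, A} ✗
  BB → possible child types {B} ✓
  BO → possible child types {O, B} ✓
  OO → possible child types {O} ✗

AB, BB, BO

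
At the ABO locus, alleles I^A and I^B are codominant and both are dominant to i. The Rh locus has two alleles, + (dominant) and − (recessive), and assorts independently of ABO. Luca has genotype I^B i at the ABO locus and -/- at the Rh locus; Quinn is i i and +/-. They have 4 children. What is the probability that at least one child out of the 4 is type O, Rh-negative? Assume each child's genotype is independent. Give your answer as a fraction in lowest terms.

ABO cross I^B i × i i → 1/2 O, 1/2 B.
Rh cross -/- × +/- → 1/2 Rh+, 1/2 Rh-; so P(type O, Rh-negative) = 1/2 × 1/2 = 1/4 per child.
P(none) = (3/4)^4 = 81/256; P(at least one) = 1 − 81/256 = 175/256.

175/256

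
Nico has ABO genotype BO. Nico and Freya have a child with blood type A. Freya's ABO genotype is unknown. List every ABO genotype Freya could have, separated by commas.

For each candidate genotype of Freya, check whether crossing it with BO can produce every observed child phenotype.
  AA → possible child types {A, AB} ✓
  AB → possible child types {A, B, AB} ✓
  AO → possible child types {O, A, B, AB} ✓
  BB → possible child types {B} ✗
  BO → possible child types {O, B} ✗
  OO → possible child types {O, B} ✗

AA, AB, AO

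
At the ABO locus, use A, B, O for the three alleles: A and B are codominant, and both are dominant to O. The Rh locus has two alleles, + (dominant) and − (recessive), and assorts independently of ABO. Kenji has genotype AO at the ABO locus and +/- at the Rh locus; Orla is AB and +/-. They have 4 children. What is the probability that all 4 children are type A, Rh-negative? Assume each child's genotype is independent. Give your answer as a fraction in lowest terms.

ABO cross AO × AB → 1/2 A, 1/4 B, 1/4 AB.
Rh cross +/- × +/- → 3/4 Rh+, 1/4 Rh-; so P(type A, Rh-negative) = 1/2 × 1/4 = 1/8 per child.
All 4 independent: (1/8)^4 = 1/4096.

1/4096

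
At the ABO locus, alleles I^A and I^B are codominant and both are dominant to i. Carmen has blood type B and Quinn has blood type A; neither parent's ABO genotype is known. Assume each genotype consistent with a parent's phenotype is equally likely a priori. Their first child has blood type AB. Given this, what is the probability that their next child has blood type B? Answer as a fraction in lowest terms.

Possible genotypes: Carmen ∈ {I^B I^B, I^B i}; Quinn ∈ {I^A I^A, I^A i}.
Weight each parental genotype pair by prior × P(type-AB child):
  I^B I^B × I^A I^A: posterior weight 4/9; P(next child type B) = 0.
  I^B I^B × I^A i: posterior weight 2/9; P(next child type B) = 1/2.
  I^B i × I^A I^A: posterior weight 2/9; P(next child type B) = 0.
  I^B i × I^A i: posterior weight 1/9; P(next child type B) = 1/4.
Weighted sum = 5/36.

5/36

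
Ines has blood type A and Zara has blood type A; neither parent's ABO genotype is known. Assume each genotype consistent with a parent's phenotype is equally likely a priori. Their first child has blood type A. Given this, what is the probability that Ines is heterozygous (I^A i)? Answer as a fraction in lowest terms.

Possible genotypes: Ines ∈ {I^A I^A, I^A i}; Zara ∈ {I^A I^A, I^A i}.
Weight each parental genotype pair by prior × P(type-A child):
  I^A I^A × I^A I^A: posterior weight 4/15.
  I^A I^A × I^A i: posterior weight 4/15.
  I^A i × I^A I^A: posterior weight 4/15.
  I^A i × I^A i: posterior weight 1/5.
Sum the posterior weight over pairs where Ines is I^A i: 7/15.

7/15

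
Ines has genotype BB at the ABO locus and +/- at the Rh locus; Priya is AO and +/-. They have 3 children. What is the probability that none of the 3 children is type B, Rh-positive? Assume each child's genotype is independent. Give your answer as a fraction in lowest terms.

ABO cross BB × AO → 1/2 B, 1/2 AB.
Rh cross +/- × +/- → 3/4 Rh+, 1/4 Rh-; so P(type B, Rh-positive) = 1/2 × 3/4 = 3/8 per child.
P(not type B, Rh-positive) = 5/8 for one child; (5/8)^3 = 125/512.

125/512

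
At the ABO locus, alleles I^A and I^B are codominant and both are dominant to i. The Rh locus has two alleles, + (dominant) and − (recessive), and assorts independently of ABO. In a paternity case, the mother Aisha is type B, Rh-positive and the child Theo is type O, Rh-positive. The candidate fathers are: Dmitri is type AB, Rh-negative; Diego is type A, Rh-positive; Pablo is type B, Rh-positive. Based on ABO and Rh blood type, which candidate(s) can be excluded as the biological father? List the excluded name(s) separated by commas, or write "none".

Dmitri

A candidate is excluded only if no genotype consistent with his phenotype could produce a type O, Rh-positive child with a type B, Rh-positive mother.
Dmitri (type AB, Rh-): no genotype consistent with that phenotype can produce a type-O Rh+ child with a type-B mother.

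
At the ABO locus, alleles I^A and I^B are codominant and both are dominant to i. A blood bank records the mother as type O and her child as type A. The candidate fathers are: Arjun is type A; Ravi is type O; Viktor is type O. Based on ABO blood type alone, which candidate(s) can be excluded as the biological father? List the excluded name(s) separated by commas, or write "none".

A candidate is excluded only if no genotype consistent with his phenotype could produce a type A child with a type O mother.
Ravi (type O): no genotype consistent with that phenotype can produce a type-A child with a type-O mother.
Viktor (type O): no genotype consistent with that phenotype can produce a type-A child with a type-O mother.

Ravi, Viktor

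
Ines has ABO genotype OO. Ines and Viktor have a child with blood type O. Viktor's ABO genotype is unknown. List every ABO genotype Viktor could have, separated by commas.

AO, BO, OO

For each candidate genotype of Viktor, check whether crossing it with OO can produce every observed child phenotype.
  AA → possible child types {A} ✗
  AB → possible child types {A, B} ✗
  AO → possible child types {O, A} ✓
  BB → possible child types {B} ✗
  BO → possible child types {O, B} ✓
  OO → possible child types {O} ✓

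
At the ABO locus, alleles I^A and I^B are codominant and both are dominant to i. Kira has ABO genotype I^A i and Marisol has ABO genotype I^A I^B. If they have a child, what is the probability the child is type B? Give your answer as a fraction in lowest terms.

1/4

ABO cross I^A i × I^A I^B → offspring phenotypes: 1/2 A, 1/4 B, 1/4 AB.
So P(type B) = 1/4.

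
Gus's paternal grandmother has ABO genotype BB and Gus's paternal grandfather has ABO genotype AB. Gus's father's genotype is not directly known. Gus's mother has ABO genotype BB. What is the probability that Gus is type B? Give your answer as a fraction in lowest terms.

3/4

Gus's father's ABO genotype from BB × AB: 1/2 AB, 1/2 BB.
Crossing each possibility with the mother BB and summing P(type B): 1/2·1/2 + 1/2·1 = 3/4.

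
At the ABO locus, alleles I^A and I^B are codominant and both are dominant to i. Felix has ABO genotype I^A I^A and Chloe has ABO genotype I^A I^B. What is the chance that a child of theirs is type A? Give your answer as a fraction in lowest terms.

1/2

ABO cross I^A I^A × I^A I^B → offspring phenotypes: 1/2 A, 1/2 AB.
So P(type A) = 1/2.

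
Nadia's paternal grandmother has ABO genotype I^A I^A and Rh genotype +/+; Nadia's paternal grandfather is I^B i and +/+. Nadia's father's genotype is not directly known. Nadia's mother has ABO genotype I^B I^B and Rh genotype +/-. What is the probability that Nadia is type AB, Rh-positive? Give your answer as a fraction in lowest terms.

Nadia's father's ABO genotype from I^A I^A × I^B i: 1/2 I^A I^B, 1/2 I^A i.
Crossing each possibility with the mother I^B I^B and summing P(type AB): 1/2·1/2 + 1/2·1/2 = 1/2.
Similarly for Rh via the father's Rh distribution: P(Rh+) = 1.
Independent loci: 1/2 × 1 = 1/2.

1/2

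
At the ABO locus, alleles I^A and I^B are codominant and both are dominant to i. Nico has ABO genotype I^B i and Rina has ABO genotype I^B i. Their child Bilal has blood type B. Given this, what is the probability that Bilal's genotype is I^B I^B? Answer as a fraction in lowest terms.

1/3

Cross I^B i × I^B i → 1/4 I^B I^B, 1/2 I^B i, 1/4 i i.
Type-B genotypes among offspring: I^B I^B (1/4), I^B i (1/2); total 3/4.
P(I^B I^B | type B) = (1/4) / (3/4) = 1/3.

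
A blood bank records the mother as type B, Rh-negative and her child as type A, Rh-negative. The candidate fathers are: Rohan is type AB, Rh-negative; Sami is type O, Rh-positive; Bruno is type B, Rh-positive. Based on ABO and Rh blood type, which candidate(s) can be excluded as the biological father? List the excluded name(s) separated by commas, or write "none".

A candidate is excluded only if no genotype consistent with his phenotype could produce a type A, Rh-negative child with a type B, Rh-negative mother.
Sami (type O, Rh+): no genotype consistent with that phenotype can produce a type-A Rh- child with a type-B mother.
Bruno (type B, Rh+): no genotype consistent with that phenotype can produce a type-A Rh- child with a type-B mother.

Sami, Bruno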